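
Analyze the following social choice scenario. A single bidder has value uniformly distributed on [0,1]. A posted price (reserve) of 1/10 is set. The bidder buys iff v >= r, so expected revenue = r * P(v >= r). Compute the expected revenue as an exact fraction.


Step 1: Posted price r = 1/10, value support [0,1]
Step 2: P(v >= r) = (1 - 1/10)/1 = 9/10
Step 3: Expected revenue = r * P(v >= r) = 1/10 * 9/10
Step 4: Revenue = 9/100

9/100


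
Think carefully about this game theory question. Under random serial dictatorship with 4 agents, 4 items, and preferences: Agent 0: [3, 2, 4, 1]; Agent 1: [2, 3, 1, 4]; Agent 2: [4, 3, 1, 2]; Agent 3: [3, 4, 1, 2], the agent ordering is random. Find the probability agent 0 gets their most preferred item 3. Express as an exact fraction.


Step 1: Agent 0 wants item 3
Step 2: There are 24 possible orderings of agents
Step 3: In 12 orderings, agent 0 gets item 3
Step 4: Probability = 12/24 = 1/2

1/2


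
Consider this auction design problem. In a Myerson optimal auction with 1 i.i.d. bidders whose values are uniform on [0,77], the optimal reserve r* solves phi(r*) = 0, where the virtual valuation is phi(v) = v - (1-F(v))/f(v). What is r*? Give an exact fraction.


Step 1: For U[0,77], F(v) = v/77 and f(v) = 1/77
Step 2: phi(v) = v - (1 - v/77)/(1/77) = v - (77 - v) = 2v - 77
Step 3: Set phi(r*) = 0: 2r* - 77 = 0
Step 4: r* = 77/2 (the number of bidders n = 1 does not enter)

77/2


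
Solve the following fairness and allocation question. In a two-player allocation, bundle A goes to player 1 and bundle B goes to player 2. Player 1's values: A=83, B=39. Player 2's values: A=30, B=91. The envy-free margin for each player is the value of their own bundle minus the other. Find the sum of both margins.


Step 1: Player 1's margin = v1(A) - v1(B) = 83 - 39 = 44
Step 2: Player 2's margin = v2(B) - v2(A) = 91 - 30 = 61
Step 3: Total margin = 44 + 61 = 105

105


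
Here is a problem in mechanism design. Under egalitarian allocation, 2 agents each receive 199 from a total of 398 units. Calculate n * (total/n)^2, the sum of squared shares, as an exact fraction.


Step 1: Each agent's share = 398/2 = 199
Step 2: Square of each share = (199)^2 = 39601
Step 3: Sum of squares = 2 * 39601 = 79202

79202


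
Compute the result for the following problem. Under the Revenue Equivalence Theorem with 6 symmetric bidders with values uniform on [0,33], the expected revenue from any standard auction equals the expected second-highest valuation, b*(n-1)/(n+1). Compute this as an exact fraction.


Step 1: By Revenue Equivalence, expected revenue = b*(n-1)/(n+1)
Step 2: Substituting n = 6, b = 33
Step 3: Revenue = 33*(6-1)/(6+1) = 33*5/7
Step 4: Revenue = 165/7

165/7


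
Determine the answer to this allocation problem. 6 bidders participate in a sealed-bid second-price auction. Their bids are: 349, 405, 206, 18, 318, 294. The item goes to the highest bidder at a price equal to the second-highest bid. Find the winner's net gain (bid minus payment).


Step 1: Sort bids in descending order: 405, 349, 318, 294, 206, 18
Step 2: The winning bid is the highest: 405
Step 3: The payment equals the second-highest bid: 349
Step 4: Surplus = winner's bid - payment = 405 - 349 = 56

56


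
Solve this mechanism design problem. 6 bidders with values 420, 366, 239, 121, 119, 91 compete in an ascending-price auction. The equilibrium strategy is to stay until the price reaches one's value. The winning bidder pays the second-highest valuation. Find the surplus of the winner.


Step 1: Identify the highest value: 420
Step 2: Identify the second-highest value: 366
Step 3: The final price = second-highest value = 366
Step 4: Surplus = 420 - 366 = 54

54


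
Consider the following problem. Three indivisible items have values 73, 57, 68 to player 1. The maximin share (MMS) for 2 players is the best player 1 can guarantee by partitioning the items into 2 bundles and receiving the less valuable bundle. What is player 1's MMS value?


Step 1: Item values = 73, 57, 68
Step 2: Enumerate all 2-bundle partitions and take the smaller bundle:
  Partition 1: {73} vs {57,68} -> bundles 73, 125; min = 73
  Partition 2: {57} vs {73,68} -> bundles 57, 141; min = 57
  Partition 3: {68} vs {73,57} -> bundles 68, 130; min = 68
Step 3: MMS = max(73, 57, 68) = 73

73


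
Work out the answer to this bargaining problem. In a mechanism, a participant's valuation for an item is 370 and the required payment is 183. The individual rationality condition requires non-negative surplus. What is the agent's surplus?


Step 1: Surplus = value - payment = 370 - 183 = 187
Step 2: IR is satisfied (surplus >= 0)

187


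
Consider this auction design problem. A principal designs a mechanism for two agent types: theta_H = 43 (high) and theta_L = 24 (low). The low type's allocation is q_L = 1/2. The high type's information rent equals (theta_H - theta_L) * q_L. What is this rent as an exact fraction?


Step 1: theta_H - theta_L = 43 - 24 = 19
Step 2: Information rent = (theta_H - theta_L) * q_L
Step 3: = 19 * 1/2
Step 4: = 19/2

19/2


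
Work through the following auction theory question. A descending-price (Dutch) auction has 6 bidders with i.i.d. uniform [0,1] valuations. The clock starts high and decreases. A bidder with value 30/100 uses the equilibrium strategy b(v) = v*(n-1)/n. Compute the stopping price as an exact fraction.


Step 1: Dutch auctions are strategically equivalent to first-price auctions
Step 2: The equilibrium bid is b(v) = v*(n-1)/n
Step 3: b = 3/10 * 5/6
Step 4: b = 1/4

1/4


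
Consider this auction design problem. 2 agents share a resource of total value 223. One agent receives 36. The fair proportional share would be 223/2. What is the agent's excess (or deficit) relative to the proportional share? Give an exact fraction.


Step 1: Proportional share = 223/2
Step 2: Agent's actual allocation = 36
Step 3: Excess = 36 - 223/2 = -151/2

-151/2


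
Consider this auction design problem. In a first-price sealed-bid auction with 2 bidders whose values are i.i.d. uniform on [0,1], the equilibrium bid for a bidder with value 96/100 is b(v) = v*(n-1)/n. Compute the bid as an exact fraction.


Step 1: The symmetric BNE bidding function is b(v) = v * (n-1) / n
Step 2: Substitute v = 24/25 and n = 2
Step 3: b = 24/25 * 1/2
Step 4: b = 12/25

12/25


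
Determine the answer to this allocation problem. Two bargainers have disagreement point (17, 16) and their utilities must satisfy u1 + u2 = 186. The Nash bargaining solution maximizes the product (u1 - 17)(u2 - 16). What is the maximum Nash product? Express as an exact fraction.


Step 1: The Nash solution splits surplus symmetrically above the disagreement point
Step 2: u1 = (total + d1 - d2)/2 = (186 + 17 - 16)/2 = 187/2
Step 3: u2 = (total - d1 + d2)/2 = (186 - 17 + 16)/2 = 185/2
Step 4: Nash product = (187/2 - 17) * (185/2 - 16)
Step 5: = 153/2 * 153/2 = 23409/4

23409/4


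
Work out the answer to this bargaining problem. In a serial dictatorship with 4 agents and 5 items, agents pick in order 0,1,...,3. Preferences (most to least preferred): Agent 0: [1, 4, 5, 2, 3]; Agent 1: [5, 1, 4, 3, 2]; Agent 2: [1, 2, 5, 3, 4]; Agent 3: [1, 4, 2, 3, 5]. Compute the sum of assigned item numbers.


Step 1: Agent 0 picks item 1
Step 2: Agent 1 picks item 5
Step 3: Agent 2 picks item 2
Step 4: Agent 3 picks item 4
Step 5: Sum = 1 + 5 + 2 + 4 = 12

12


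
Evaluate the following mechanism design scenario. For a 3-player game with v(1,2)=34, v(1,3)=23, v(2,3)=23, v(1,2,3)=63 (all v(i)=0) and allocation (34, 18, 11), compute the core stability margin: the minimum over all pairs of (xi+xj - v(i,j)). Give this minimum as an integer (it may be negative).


Step 1: Slack for coalition (1,2): x1+x2 - v12 = 52 - 34 = 18
Step 2: Slack for coalition (1,3): x1+x3 - v13 = 45 - 23 = 22
Step 3: Slack for coalition (2,3): x2+x3 - v23 = 29 - 23 = 6
Step 4: Minimum slack = min(18, 22, 6) = 6, attained by (2,3); no pair can gain by deviating, so the allocation is in the core

6


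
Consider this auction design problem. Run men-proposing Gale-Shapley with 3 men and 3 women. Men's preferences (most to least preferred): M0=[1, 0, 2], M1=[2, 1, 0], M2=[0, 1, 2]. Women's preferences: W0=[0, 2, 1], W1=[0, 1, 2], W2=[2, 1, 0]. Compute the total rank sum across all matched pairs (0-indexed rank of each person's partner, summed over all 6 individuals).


Step 1: Run Gale-Shapley (men propose, women hold best offer):
  M0 proposes to W1; she accepts
  M1 proposes to W2; she accepts
  M2 proposes to W0; she accepts
Step 2: Final matching: W0-M2, W1-M0, W2-M1
Step 3: 0-indexed ranks (man's rank of his match, then woman's): 0 + 1 + 0 + 0 + 0 + 1
Step 4: Total rank sum = 2

2


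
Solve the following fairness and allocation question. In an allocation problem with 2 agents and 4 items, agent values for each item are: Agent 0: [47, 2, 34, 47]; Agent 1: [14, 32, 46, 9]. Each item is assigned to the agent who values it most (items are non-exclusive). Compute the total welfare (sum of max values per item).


Step 1: For each item, find the maximum value among all agents.
Step 2: Item 0 -> Agent 0 (value 47)
Step 3: Item 1 -> Agent 1 (value 32)
Step 4: Item 2 -> Agent 1 (value 46)
Step 5: Item 3 -> Agent 0 (value 47)
Step 6: Total welfare = 47 + 32 + 46 + 47 = 172

172


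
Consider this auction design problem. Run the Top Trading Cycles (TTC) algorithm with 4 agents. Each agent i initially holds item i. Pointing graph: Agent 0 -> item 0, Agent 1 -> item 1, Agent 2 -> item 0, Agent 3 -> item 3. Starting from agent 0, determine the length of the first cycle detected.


Step 1: Trace the pointer graph from agent 0: 0 -> 0
Step 2: A cycle is detected when we revisit agent 0
Step 3: The cycle is: 0 -> 0
Step 4: Cycle length = 1

1


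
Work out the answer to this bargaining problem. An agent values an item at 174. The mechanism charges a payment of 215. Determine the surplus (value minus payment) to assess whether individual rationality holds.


Step 1: Surplus = value - payment = 174 - 215 = -41
Step 2: IR is violated (surplus < 0)

-41


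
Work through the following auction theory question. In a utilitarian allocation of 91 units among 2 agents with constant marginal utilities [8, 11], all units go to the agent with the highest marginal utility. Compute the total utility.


Step 1: The marginal utilities are [8, 11]
Step 2: The highest marginal utility is 11
Step 3: All 91 units go to that agent
Step 4: Total utility = 11 * 91 = 1001

1001


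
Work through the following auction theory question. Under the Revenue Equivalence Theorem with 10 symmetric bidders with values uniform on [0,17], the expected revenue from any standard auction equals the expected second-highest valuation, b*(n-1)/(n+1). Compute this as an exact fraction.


Step 1: By Revenue Equivalence, expected revenue = b*(n-1)/(n+1)
Step 2: Substituting n = 10, b = 17
Step 3: Revenue = 17*(10-1)/(10+1) = 17*9/11
Step 4: Revenue = 153/11

153/11


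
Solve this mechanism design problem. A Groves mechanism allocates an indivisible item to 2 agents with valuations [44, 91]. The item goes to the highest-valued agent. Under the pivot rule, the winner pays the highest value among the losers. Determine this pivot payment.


Step 1: The efficient winner is agent 1 with value 91
Step 2: Other agents' values: [44]
Step 3: Pivot payment = max(others) = 44
Step 4: The winner pays 44

44


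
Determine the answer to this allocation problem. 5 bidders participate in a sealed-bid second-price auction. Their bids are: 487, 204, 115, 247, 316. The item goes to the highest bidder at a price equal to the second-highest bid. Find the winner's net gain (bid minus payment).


Step 1: Sort bids in descending order: 487, 316, 247, 204, 115
Step 2: The winning bid is the highest: 487
Step 3: The payment equals the second-highest bid: 316
Step 4: Surplus = winner's bid - payment = 487 - 316 = 171

171


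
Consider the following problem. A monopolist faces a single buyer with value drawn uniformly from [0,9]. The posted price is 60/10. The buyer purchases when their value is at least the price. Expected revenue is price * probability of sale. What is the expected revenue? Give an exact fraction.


Step 1: Posted price r = 6, value support [0,9]
Step 2: P(v >= r) = (9 - 6)/9 = 1/3
Step 3: Expected revenue = r * P(v >= r) = 6 * 1/3
Step 4: Revenue = 2

2


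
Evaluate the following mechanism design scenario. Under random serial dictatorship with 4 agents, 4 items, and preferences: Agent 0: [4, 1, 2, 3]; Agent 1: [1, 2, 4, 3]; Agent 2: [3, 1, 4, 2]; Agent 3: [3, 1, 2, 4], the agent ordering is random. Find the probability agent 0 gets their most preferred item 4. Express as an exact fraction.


Step 1: Agent 0 wants item 4
Step 2: There are 24 possible orderings of agents
Step 3: In 22 orderings, agent 0 gets item 4
Step 4: Probability = 22/24 = 11/12

11/12


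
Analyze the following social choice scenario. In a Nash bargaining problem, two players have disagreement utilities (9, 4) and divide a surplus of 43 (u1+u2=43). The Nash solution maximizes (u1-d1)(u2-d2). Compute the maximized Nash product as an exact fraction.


Step 1: The Nash solution splits surplus symmetrically above the disagreement point
Step 2: u1 = (total + d1 - d2)/2 = (43 + 9 - 4)/2 = 24
Step 3: u2 = (total - d1 + d2)/2 = (43 - 9 + 4)/2 = 19
Step 4: Nash product = (24 - 9) * (19 - 4)
Step 5: = 15 * 15 = 225

225


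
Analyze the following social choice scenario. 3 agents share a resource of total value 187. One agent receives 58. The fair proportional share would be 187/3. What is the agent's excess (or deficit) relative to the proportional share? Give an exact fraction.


Step 1: Proportional share = 187/3
Step 2: Agent's actual allocation = 58
Step 3: Excess = 58 - 187/3 = -13/3

-13/3


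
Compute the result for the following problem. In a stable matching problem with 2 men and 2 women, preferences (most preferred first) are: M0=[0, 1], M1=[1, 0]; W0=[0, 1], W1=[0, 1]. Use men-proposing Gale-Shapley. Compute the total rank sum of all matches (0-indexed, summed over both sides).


Step 1: Run Gale-Shapley (men propose, women hold best offer):
  M0 proposes to W0; she accepts
  M1 proposes to W1; she accepts
Step 2: Final matching: W0-M0, W1-M1
Step 3: 0-indexed ranks (man's rank of his match, then woman's): 0 + 0 + 0 + 1
Step 4: Total rank sum = 1

1


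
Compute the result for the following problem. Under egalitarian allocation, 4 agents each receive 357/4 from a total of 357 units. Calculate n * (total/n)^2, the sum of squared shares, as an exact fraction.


Step 1: Each agent's share = 357/4
Step 2: Square of each share = (357/4)^2 = 127449/16
Step 3: Sum of squares = 4 * 127449/16 = 127449/4

127449/4


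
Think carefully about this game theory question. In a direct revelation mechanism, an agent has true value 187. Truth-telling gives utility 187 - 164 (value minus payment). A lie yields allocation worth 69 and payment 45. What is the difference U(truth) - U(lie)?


Step 1: U(truth) = value - payment = 187 - 164 = 23
Step 2: U(lie) = allocation - payment = 69 - 45 = 24
Step 3: IC gap = 23 - 24 = -1

-1


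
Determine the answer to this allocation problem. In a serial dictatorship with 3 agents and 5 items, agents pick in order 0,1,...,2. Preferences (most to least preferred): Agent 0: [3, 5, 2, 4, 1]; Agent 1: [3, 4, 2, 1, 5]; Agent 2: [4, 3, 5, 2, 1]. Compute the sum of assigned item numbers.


Step 1: Agent 0 picks item 3
Step 2: Agent 1 picks item 4
Step 3: Agent 2 picks item 5
Step 4: Sum = 3 + 4 + 5 = 12

12


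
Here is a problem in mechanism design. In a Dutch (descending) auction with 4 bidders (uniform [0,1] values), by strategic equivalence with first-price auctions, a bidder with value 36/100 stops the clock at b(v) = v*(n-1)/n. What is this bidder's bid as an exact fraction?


Step 1: Dutch auctions are strategically equivalent to first-price auctions
Step 2: The equilibrium bid is b(v) = v*(n-1)/n
Step 3: b = 9/25 * 3/4
Step 4: b = 27/100

27/100


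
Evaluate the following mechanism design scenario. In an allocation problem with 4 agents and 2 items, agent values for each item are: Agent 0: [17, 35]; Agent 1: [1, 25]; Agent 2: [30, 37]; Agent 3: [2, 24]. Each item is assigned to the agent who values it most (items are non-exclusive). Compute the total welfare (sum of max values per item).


Step 1: For each item, find the maximum value among all agents.
Step 2: Item 0 -> Agent 2 (value 30)
Step 3: Item 1 -> Agent 2 (value 37)
Step 4: Total welfare = 30 + 37 = 67

67


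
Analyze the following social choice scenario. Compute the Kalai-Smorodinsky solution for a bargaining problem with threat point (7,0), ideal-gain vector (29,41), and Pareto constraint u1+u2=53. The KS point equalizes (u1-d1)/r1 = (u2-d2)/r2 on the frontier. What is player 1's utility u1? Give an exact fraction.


Step 1: At the KS point, (u1-d1)/r1 = (u2-d2)/r2 = t and u1+u2 = 53
Step 2: u1 = d1 + r1*t and u2 = d2 + r2*t, so (d1 + r1*t) + (d2 + r2*t) = 53
Step 3: t = (53 - 7 - 0)/(29 + 41) = 46/70 = 23/35
Step 4: u1 = d1 + r1*t = 7 + 29 * 23/35 = 912/35
Step 5: (Check: u2 = d2 + r2*t = 943/35; u1+u2 = 912/35 + 943/35 = 53, on the frontier.)

912/35


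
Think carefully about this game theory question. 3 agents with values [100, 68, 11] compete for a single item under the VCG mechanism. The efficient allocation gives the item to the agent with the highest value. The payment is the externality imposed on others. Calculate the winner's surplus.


Step 1: The winner is the agent with the highest value: agent 0 with value 100
Step 2: Values of other agents: [68, 11]
Step 3: VCG payment = max of others' values = 68
Step 4: Surplus = 100 - 68 = 32

32


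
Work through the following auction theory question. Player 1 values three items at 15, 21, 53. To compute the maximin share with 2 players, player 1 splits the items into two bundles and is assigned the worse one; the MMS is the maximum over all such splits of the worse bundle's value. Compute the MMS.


Step 1: Item values = 15, 21, 53
Step 2: Enumerate all 2-bundle partitions and take the smaller bundle:
  Partition 1: {15} vs {21,53} -> bundles 15, 74; min = 15
  Partition 2: {21} vs {15,53} -> bundles 21, 68; min = 21
  Partition 3: {53} vs {15,21} -> bundles 53, 36; min = 36
Step 3: MMS = max(15, 21, 36) = 36

36


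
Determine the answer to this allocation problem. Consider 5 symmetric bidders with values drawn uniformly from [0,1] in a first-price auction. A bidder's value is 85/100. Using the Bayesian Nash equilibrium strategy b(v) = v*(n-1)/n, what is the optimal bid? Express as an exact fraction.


Step 1: The symmetric BNE bidding function is b(v) = v * (n-1) / n
Step 2: Substitute v = 17/20 and n = 5
Step 3: b = 17/20 * 4/5
Step 4: b = 17/25

17/25


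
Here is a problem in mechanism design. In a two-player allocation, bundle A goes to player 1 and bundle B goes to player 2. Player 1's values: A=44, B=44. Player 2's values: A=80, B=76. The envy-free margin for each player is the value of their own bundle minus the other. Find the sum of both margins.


Step 1: Player 1's margin = v1(A) - v1(B) = 44 - 44 = 0
Step 2: Player 2's margin = v2(B) - v2(A) = 76 - 80 = -4
Step 3: Total margin = 0 + -4 = -4

-4


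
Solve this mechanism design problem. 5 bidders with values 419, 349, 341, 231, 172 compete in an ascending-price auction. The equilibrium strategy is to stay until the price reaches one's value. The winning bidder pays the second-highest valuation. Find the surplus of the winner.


Step 1: Identify the highest value: 419
Step 2: Identify the second-highest value: 349
Step 3: The final price = second-highest value = 349
Step 4: Surplus = 419 - 349 = 70

70


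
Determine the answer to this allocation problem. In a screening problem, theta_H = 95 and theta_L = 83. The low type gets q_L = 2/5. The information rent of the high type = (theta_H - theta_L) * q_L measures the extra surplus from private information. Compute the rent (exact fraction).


Step 1: theta_H - theta_L = 95 - 83 = 12
Step 2: Information rent = (theta_H - theta_L) * q_L
Step 3: = 12 * 2/5
Step 4: = 24/5

24/5


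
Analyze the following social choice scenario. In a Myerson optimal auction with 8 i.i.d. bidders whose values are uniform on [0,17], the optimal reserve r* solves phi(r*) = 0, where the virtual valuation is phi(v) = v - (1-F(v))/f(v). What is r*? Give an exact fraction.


Step 1: For U[0,17], F(v) = v/17 and f(v) = 1/17
Step 2: phi(v) = v - (1 - v/17)/(1/17) = v - (17 - v) = 2v - 17
Step 3: Set phi(r*) = 0: 2r* - 17 = 0
Step 4: r* = 17/2 (the number of bidders n = 8 does not enter)

17/2


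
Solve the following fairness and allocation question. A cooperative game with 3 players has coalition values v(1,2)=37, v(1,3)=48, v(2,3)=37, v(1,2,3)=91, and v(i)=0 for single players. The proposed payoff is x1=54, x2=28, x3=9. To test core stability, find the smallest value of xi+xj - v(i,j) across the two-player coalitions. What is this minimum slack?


Step 1: Slack for coalition (1,2): x1+x2 - v12 = 82 - 37 = 45
Step 2: Slack for coalition (1,3): x1+x3 - v13 = 63 - 48 = 15
Step 3: Slack for coalition (2,3): x2+x3 - v23 = 37 - 37 = 0
Step 4: Minimum slack = min(45, 15, 0) = 0, attained by (2,3); no pair can gain by deviating, so the allocation is in the core

0


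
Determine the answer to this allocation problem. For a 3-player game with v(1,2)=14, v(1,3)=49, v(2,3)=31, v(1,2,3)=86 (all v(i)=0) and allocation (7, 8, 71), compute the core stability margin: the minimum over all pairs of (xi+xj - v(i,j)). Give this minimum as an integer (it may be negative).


Step 1: Slack for coalition (1,2): x1+x2 - v12 = 15 - 14 = 1
Step 2: Slack for coalition (1,3): x1+x3 - v13 = 78 - 49 = 29
Step 3: Slack for coalition (2,3): x2+x3 - v23 = 79 - 31 = 48
Step 4: Minimum slack = min(1, 29, 48) = 1, attained by (1,2); no pair can gain by deviating, so the allocation is in the core

1


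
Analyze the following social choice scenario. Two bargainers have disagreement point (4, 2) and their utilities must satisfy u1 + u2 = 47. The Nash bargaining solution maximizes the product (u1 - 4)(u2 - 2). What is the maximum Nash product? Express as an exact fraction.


Step 1: The Nash solution splits surplus symmetrically above the disagreement point
Step 2: u1 = (total + d1 - d2)/2 = (47 + 4 - 2)/2 = 49/2
Step 3: u2 = (total - d1 + d2)/2 = (47 - 4 + 2)/2 = 45/2
Step 4: Nash product = (49/2 - 4) * (45/2 - 2)
Step 5: = 41/2 * 41/2 = 1681/4

1681/4


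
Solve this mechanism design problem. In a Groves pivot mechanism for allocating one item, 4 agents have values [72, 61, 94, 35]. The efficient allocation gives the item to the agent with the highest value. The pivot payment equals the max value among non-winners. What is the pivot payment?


Step 1: The efficient winner is agent 2 with value 94
Step 2: Other agents' values: [72, 61, 35]
Step 3: Pivot payment = max(others) = 72
Step 4: The winner pays 72

72


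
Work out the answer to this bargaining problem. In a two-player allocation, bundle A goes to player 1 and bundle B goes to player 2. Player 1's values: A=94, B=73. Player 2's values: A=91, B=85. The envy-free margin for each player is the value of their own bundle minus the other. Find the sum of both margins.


Step 1: Player 1's margin = v1(A) - v1(B) = 94 - 73 = 21
Step 2: Player 2's margin = v2(B) - v2(A) = 85 - 91 = -6
Step 3: Total margin = 21 + -6 = 15

15


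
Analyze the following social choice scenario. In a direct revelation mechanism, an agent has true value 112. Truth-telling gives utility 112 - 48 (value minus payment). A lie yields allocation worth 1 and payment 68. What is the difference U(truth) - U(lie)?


Step 1: U(truth) = value - payment = 112 - 48 = 64
Step 2: U(lie) = allocation - payment = 1 - 68 = -67
Step 3: IC gap = 64 - (-67) = 131

131


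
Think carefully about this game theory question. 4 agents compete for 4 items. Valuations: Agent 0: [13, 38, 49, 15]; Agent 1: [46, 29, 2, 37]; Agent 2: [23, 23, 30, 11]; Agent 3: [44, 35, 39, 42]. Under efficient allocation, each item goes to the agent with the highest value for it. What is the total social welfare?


Step 1: For each item, find the maximum value among all agents.
Step 2: Item 0 -> Agent 1 (value 46)
Step 3: Item 1 -> Agent 0 (value 38)
Step 4: Item 2 -> Agent 0 (value 49)
Step 5: Item 3 -> Agent 3 (value 42)
Step 6: Total welfare = 46 + 38 + 49 + 42 = 175

175


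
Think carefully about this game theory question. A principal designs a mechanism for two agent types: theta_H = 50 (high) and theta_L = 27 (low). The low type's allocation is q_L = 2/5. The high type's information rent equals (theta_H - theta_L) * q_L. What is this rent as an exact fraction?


Step 1: theta_H - theta_L = 50 - 27 = 23
Step 2: Information rent = (theta_H - theta_L) * q_L
Step 3: = 23 * 2/5
Step 4: = 46/5

46/5


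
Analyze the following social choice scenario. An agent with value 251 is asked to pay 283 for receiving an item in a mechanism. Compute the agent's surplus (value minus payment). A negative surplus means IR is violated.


Step 1: Surplus = value - payment = 251 - 283 = -32
Step 2: IR is violated (surplus < 0)

-32


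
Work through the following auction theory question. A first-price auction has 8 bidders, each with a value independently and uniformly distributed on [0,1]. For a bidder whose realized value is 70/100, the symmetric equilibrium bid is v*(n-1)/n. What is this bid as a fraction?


Step 1: The symmetric BNE bidding function is b(v) = v * (n-1) / n
Step 2: Substitute v = 7/10 and n = 8
Step 3: b = 7/10 * 7/8
Step 4: b = 49/80

49/80


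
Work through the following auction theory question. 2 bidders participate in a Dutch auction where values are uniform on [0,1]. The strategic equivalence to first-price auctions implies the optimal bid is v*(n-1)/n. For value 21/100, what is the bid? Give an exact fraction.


Step 1: Dutch auctions are strategically equivalent to first-price auctions
Step 2: The equilibrium bid is b(v) = v*(n-1)/n
Step 3: b = 21/100 * 1/2
Step 4: b = 21/200

21/200


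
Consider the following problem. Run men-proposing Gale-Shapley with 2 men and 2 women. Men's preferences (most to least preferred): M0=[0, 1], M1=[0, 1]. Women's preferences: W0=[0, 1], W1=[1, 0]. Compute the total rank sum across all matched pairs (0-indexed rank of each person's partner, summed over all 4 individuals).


Step 1: Run Gale-Shapley (men propose, women hold best offer):
  M0 proposes to W0; she accepts
  M1 proposes to W0; rejected
  M1 proposes to W1; she accepts
Step 2: Final matching: W0-M0, W1-M1
Step 3: 0-indexed ranks (man's rank of his match, then woman's): 0 + 0 + 1 + 0
Step 4: Total rank sum = 1

1


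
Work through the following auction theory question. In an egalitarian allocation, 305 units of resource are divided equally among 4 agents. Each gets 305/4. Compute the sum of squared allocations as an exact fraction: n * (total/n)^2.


Step 1: Each agent's share = 305/4
Step 2: Square of each share = (305/4)^2 = 93025/16
Step 3: Sum of squares = 4 * 93025/16 = 93025/4

93025/4


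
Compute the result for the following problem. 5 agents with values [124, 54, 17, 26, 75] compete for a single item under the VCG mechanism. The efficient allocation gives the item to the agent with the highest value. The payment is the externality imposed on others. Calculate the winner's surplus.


Step 1: The winner is the agent with the highest value: agent 0 with value 124
Step 2: Values of other agents: [54, 17, 26, 75]
Step 3: VCG payment = max of others' values = 75
Step 4: Surplus = 124 - 75 = 49

49


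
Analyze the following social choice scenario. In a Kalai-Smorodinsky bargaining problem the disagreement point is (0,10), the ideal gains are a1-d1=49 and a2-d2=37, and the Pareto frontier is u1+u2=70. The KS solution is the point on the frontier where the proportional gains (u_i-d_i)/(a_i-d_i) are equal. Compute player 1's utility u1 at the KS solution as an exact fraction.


Step 1: At the KS point, (u1-d1)/r1 = (u2-d2)/r2 = t and u1+u2 = 70
Step 2: u1 = d1 + r1*t and u2 = d2 + r2*t, so (d1 + r1*t) + (d2 + r2*t) = 70
Step 3: t = (70 - 0 - 10)/(49 + 37) = 60/86 = 30/43
Step 4: u1 = d1 + r1*t = 0 + 49 * 30/43 = 1470/43
Step 5: (Check: u2 = d2 + r2*t = 1540/43; u1+u2 = 1470/43 + 1540/43 = 70, on the frontier.)

1470/43


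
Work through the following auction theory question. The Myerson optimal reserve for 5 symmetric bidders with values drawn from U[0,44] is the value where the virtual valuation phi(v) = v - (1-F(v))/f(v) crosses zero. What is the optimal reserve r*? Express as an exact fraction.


Step 1: For U[0,44], F(v) = v/44 and f(v) = 1/44
Step 2: phi(v) = v - (1 - v/44)/(1/44) = v - (44 - v) = 2v - 44
Step 3: Set phi(r*) = 0: 2r* - 44 = 0
Step 4: r* = 44/2 = 22 (the number of bidders n = 5 does not enter)

22


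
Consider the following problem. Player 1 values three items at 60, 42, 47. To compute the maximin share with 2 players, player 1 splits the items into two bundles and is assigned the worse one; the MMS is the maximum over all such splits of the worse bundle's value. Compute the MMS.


Step 1: Item values = 60, 42, 47
Step 2: Enumerate all 2-bundle partitions and take the smaller bundle:
  Partition 1: {60} vs {42,47} -> bundles 60, 89; min = 60
  Partition 2: {42} vs {60,47} -> bundles 42, 107; min = 42
  Partition 3: {47} vs {60,42} -> bundles 47, 102; min = 47
Step 3: MMS = max(60, 42, 47) = 60

60


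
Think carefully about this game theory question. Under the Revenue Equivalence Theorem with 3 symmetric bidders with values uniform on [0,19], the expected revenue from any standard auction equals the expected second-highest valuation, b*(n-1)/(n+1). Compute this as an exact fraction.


Step 1: By Revenue Equivalence, expected revenue = b*(n-1)/(n+1)
Step 2: Substituting n = 3, b = 19
Step 3: Revenue = 19*(3-1)/(3+1) = 19*2/4
Step 4: Revenue = 38/4 = 19/2

19/2


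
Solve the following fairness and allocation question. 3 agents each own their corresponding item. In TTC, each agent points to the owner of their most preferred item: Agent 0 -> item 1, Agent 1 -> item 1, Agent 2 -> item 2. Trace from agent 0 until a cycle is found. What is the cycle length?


Step 1: Trace the pointer graph from agent 0: 0 -> 1 -> 1
Step 2: A cycle is detected when we revisit agent 1
Step 3: The cycle is: 1 -> 1
Step 4: Cycle length = 1

1


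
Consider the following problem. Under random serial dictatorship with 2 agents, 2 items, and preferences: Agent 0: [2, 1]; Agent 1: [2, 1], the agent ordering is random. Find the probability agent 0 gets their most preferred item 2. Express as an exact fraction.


Step 1: Agent 0 wants item 2
Step 2: There are 2 possible orderings of agents
Step 3: In 1 orderings, agent 0 gets item 2
Step 4: Probability = 1/2

1/2


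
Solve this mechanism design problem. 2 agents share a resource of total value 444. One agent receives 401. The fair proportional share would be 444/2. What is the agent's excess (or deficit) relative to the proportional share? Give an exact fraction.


Step 1: Proportional share = 444/2 = 222
Step 2: Agent's actual allocation = 401
Step 3: Excess = 401 - 222 = 179

179


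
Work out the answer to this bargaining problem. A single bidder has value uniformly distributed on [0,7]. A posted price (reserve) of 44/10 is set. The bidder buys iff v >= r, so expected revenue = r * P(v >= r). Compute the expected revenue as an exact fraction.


Step 1: Posted price r = 22/5, value support [0,7]
Step 2: P(v >= r) = (7 - 22/5)/7 = 13/35
Step 3: Expected revenue = r * P(v >= r) = 22/5 * 13/35
Step 4: Revenue = 286/175

286/175


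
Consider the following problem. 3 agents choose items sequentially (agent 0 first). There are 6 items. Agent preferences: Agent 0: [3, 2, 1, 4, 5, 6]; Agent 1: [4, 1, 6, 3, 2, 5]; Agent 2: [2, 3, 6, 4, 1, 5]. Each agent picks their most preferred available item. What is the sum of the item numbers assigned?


Step 1: Agent 0 picks item 3
Step 2: Agent 1 picks item 4
Step 3: Agent 2 picks item 2
Step 4: Sum = 3 + 4 + 2 = 9

9


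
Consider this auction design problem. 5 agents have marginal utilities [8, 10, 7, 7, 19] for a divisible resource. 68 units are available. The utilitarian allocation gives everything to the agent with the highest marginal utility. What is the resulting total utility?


Step 1: The marginal utilities are [8, 10, 7, 7, 19]
Step 2: The highest marginal utility is 19
Step 3: All 68 units go to that agent
Step 4: Total utility = 19 * 68 = 1292

1292


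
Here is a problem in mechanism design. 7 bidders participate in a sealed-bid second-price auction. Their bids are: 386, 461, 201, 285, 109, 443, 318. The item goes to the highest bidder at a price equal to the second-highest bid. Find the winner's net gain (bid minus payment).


Step 1: Sort bids in descending order: 461, 443, 386, 318, 285, 201, 109
Step 2: The winning bid is the highest: 461
Step 3: The payment equals the second-highest bid: 443
Step 4: Surplus = winner's bid - payment = 461 - 443 = 18

18


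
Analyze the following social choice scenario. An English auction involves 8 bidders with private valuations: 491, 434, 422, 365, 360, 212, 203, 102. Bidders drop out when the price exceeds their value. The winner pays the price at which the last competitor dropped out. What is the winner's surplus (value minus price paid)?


Step 1: Identify the highest value: 491
Step 2: Identify the second-highest value: 434
Step 3: The final price = second-highest value = 434
Step 4: Surplus = 491 - 434 = 57

57


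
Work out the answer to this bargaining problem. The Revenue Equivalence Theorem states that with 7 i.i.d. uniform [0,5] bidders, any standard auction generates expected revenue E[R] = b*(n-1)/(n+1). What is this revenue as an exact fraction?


Step 1: By Revenue Equivalence, expected revenue = b*(n-1)/(n+1)
Step 2: Substituting n = 7, b = 5
Step 3: Revenue = 5*(7-1)/(7+1) = 5*6/8
Step 4: Revenue = 30/8 = 15/4

15/4


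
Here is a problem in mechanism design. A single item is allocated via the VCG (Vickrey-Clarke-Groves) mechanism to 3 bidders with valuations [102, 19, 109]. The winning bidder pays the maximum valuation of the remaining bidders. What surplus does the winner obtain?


Step 1: The winner is the agent with the highest value: agent 2 with value 109
Step 2: Values of other agents: [102, 19]
Step 3: VCG payment = max of others' values = 102
Step 4: Surplus = 109 - 102 = 7

7


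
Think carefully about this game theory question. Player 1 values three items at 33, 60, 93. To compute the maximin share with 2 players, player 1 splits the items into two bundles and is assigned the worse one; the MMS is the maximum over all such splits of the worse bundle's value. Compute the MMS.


Step 1: Item values = 33, 60, 93
Step 2: Enumerate all 2-bundle partitions and take the smaller bundle:
  Partition 1: {33} vs {60,93} -> bundles 33, 153; min = 33
  Partition 2: {60} vs {33,93} -> bundles 60, 126; min = 60
  Partition 3: {93} vs {33,60} -> bundles 93, 93; min = 93
Step 3: MMS = max(33, 60, 93) = 93

93


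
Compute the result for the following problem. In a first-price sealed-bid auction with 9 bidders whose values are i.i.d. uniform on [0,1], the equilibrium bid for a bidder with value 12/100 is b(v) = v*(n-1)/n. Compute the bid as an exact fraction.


Step 1: The symmetric BNE bidding function is b(v) = v * (n-1) / n
Step 2: Substitute v = 3/25 and n = 9
Step 3: b = 3/25 * 8/9
Step 4: b = 8/75

8/75


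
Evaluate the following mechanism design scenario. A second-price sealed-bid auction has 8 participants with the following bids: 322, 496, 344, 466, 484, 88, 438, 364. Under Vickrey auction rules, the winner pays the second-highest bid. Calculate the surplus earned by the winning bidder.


Step 1: Sort bids in descending order: 496, 484, 466, 438, 364, 344, 322, 88
Step 2: The winning bid is the highest: 496
Step 3: The payment equals the second-highest bid: 484
Step 4: Surplus = winner's bid - payment = 496 - 484 = 12

12


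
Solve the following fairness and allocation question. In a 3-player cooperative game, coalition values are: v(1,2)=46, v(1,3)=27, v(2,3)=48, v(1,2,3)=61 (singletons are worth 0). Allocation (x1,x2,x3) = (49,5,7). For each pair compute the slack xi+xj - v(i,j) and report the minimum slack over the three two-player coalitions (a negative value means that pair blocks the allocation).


Step 1: Slack for coalition (1,2): x1+x2 - v12 = 54 - 46 = 8
Step 2: Slack for coalition (1,3): x1+x3 - v13 = 56 - 27 = 29
Step 3: Slack for coalition (2,3): x2+x3 - v23 = 12 - 48 = -36
Step 4: Minimum slack = min(8, 29, -36) = -36, attained by (2,3); coalition (2,3) can block (slack < 0), so the allocation is not in the core

-36


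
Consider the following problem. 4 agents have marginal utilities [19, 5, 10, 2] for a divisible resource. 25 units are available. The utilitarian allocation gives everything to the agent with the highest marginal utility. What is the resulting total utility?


Step 1: The marginal utilities are [19, 5, 10, 2]
Step 2: The highest marginal utility is 19
Step 3: All 25 units go to that agent
Step 4: Total utility = 19 * 25 = 475

475


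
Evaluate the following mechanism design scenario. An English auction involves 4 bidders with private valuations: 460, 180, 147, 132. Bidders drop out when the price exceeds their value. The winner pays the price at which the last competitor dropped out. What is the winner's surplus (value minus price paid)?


Step 1: Identify the highest value: 460
Step 2: Identify the second-highest value: 180
Step 3: The final price = second-highest value = 180
Step 4: Surplus = 460 - 180 = 280

280


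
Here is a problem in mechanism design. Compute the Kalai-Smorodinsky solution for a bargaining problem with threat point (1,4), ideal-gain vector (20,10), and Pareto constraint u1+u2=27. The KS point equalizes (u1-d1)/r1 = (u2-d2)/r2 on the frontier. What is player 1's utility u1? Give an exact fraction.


Step 1: At the KS point, (u1-d1)/r1 = (u2-d2)/r2 = t and u1+u2 = 27
Step 2: u1 = d1 + r1*t and u2 = d2 + r2*t, so (d1 + r1*t) + (d2 + r2*t) = 27
Step 3: t = (27 - 1 - 4)/(20 + 10) = 22/30 = 11/15
Step 4: u1 = d1 + r1*t = 1 + 20 * 11/15 = 47/3
Step 5: (Check: u2 = d2 + r2*t = 34/3; u1+u2 = 47/3 + 34/3 = 27, on the frontier.)

47/3


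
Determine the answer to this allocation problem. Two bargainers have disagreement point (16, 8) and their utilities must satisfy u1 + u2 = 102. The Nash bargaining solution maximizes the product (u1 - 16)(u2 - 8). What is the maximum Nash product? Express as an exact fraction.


Step 1: The Nash solution splits surplus symmetrically above the disagreement point
Step 2: u1 = (total + d1 - d2)/2 = (102 + 16 - 8)/2 = 55
Step 3: u2 = (total - d1 + d2)/2 = (102 - 16 + 8)/2 = 47
Step 4: Nash product = (55 - 16) * (47 - 8)
Step 5: = 39 * 39 = 1521

1521


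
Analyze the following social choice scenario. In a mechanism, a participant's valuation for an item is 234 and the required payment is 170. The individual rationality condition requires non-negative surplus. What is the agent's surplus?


Step 1: Surplus = value - payment = 234 - 170 = 64
Step 2: IR is satisfied (surplus >= 0)

64


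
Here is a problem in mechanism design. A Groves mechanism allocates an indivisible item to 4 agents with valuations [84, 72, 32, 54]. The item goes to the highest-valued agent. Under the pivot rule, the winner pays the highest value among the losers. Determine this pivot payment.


Step 1: The efficient winner is agent 0 with value 84
Step 2: Other agents' values: [72, 32, 54]
Step 3: Pivot payment = max(others) = 72
Step 4: The winner pays 72

72


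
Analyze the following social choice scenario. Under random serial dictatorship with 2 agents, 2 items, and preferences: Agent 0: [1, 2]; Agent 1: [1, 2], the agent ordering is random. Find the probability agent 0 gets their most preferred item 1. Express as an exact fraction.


Step 1: Agent 0 wants item 1
Step 2: There are 2 possible orderings of agents
Step 3: In 1 orderings, agent 0 gets item 1
Step 4: Probability = 1/2

1/2
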